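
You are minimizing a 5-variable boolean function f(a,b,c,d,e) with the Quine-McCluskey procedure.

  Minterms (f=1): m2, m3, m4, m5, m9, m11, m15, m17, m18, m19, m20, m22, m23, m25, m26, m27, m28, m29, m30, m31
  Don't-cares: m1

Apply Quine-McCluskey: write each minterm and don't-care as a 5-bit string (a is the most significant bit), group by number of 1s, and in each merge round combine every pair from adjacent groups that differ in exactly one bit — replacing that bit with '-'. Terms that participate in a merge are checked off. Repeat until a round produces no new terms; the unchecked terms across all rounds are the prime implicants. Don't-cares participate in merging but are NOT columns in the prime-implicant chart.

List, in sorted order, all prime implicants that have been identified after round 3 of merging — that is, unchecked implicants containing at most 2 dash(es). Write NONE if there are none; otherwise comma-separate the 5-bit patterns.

-001-, -0100, -1-11, 00-01, 0010-, 1-1-0, 11--1, 111--

Round 0: 00001✓ 00010✓ 00011✓ 00100✓ 00101✓ 01001✓ 01011✓ 01111✓ 10001✓ 10010✓ 10011✓ 10100✓ 10110✓ 10111✓ 11001✓ 11010✓ 11011✓ 11100✓ 11101✓ 11110✓ 11111✓
Round 1: -0001✓ -0010✓ -0011✓ -0100 -1001✓ -1011✓ -1111✓ 0-001✓ 0-011✓ 00-01 000-1✓ 0001-✓ 0010- 01-11✓ 010-1✓ 1-001✓ 1-010✓ 1-011✓ 1-100✓ 1-110✓ 1-111✓ 10-10✓ 10-11✓ 100-1✓ 1001-✓ 101-0✓ 1011-✓ 11-01✓ 11-10✓ 11-11✓ 110-1✓ 1101-✓ 111-0✓ 111-1✓ 1110-✓ 1111-✓
Round 2: --001✓ --011✓ -00-1✓ -001- -1-11 -10-1✓ 0-0-1✓ 1--10✓ 1--11✓ 1-0-1✓ 1-01-✓ 1-1-0 1-11-✓ 10-1-✓ 11--1 11-1-✓ 111--
Round 3: --0-1 1--1-
PIs = {--0-1, -001-, -0100, -1-11, 00-01, 0010-, 1--1-, 1-1-0, 11--1, 111--}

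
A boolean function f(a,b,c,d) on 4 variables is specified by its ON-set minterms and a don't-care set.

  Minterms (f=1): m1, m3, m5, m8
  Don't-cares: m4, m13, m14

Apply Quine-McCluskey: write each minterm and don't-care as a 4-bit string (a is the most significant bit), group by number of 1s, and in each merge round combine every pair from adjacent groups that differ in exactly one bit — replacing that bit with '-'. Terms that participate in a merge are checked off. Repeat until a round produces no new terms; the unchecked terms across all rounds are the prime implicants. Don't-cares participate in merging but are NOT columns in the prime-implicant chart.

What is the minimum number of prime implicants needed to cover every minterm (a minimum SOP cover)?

[col 0] 0001*, 0011*, 0100*, 0101*, 1000, 1101*, 1110
[col 1] -101, 0-01, 00-1, 010-
Prime implicants: -101, 0-01, 00-1, 010-, 1000, 1110
PI chart (minterm → PIs covering it):
  1 | 0-01,00-1
  3 | 00-1  (sole → essential)
  5 | -101,0-01,010-
  8 | 1000  (sole → essential)
Essential prime implicants: 00-1, 1000
Petrick residual → -101
Minimum SOP uses 3 PIs: bc'd + a'b'd + ab'c'd'

3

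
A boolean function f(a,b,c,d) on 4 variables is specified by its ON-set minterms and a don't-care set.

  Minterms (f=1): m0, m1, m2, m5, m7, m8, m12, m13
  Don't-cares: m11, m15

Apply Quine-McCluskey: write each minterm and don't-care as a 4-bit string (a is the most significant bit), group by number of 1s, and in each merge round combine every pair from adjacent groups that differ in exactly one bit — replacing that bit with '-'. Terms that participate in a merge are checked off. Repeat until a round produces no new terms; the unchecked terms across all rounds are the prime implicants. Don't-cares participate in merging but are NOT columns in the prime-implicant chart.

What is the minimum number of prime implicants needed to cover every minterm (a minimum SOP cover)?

4

size-2^0 implicants → 0000(✓)  0001(✓)  0010(✓)  0101(✓)  0111(✓)  1000(✓)  1011(✓)  1100(✓)  1101(✓)  1111(✓)
size-2^1 implicants → -000  -101(✓)  -111(✓)  0-01  00-0  000-  01-1(✓)  1-00  1-11  11-1(✓)  110-
size-2^2 implicants → -1-1
Unchecked terms (primes): -000, -1-1, 0-01, 00-0, 000-, 1-00, 1-11, 110-
Minterm coverage:
  m0 ⊆ -000,00-0,000-
  m1 ⊆ 0-01,000-
  m2 ⊆ 00-0 [E]
  m5 ⊆ -1-1,0-01
  m7 ⊆ -1-1 [E]
  m8 ⊆ -000,1-00
  m12 ⊆ 1-00,110-
  m13 ⊆ -1-1,110-
E = {-1-1, 00-0}
Petrick residual → 0-01, 1-00
Cover = bd + a'c'd + a'b'd' + ac'd'  |cover|=4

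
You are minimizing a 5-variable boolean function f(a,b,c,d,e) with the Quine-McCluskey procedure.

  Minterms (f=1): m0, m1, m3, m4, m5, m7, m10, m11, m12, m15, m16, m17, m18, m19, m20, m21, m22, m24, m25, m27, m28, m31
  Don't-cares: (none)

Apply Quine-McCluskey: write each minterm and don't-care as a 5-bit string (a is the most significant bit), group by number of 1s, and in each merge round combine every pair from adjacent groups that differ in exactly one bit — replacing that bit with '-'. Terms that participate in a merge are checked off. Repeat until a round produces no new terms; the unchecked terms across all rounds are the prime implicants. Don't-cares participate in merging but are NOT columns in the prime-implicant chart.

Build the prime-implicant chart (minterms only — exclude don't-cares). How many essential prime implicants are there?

size-2^0 implicants → 00000(✓)  00001(✓)  00011(✓)  00100(✓)  00101(✓)  00111(✓)  01010(✓)  01011(✓)  01100(✓)  01111(✓)  10000(✓)  10001(✓)  10010(✓)  10011(✓)  10100(✓)  10101(✓)  10110(✓)  11000(✓)  11001(✓)  11011(✓)  11100(✓)  11111(✓)
size-2^1 implicants → -0000(✓)  -0001(✓)  -0011(✓)  -0100(✓)  -0101(✓)  -1011(✓)  -1100(✓)  -1111(✓)  0-011(✓)  0-100(✓)  0-111(✓)  00-00(✓)  00-01(✓)  00-11(✓)  000-1(✓)  0000-(✓)  001-1(✓)  0010-(✓)  01-11(✓)  0101-  1-000(✓)  1-001(✓)  1-011(✓)  1-100(✓)  10-00(✓)  10-01(✓)  10-10(✓)  100-0(✓)  100-1(✓)  1000-(✓)  1001-(✓)  101-0(✓)  1010-(✓)  11-00(✓)  11-11(✓)  110-1(✓)  1100-(✓)
size-2^2 implicants → --011  --100  -0-00(✓)  -0-01(✓)  -00-1  -000-(✓)  -010-(✓)  -1-11  0--11  00--1  00-0-(✓)  1--00  1-0-1  1-00-  10--0  10-0-(✓)  100--
size-2^3 implicants → -0-0-
Unchecked terms (primes): --011, --100, -0-0-, -00-1, -1-11, 0--11, 00--1, 0101-, 1--00, 1-0-1, 1-00-, 10--0, 100--
Minterm coverage:
  m0 ⊆ -0-0- [E]
  m1 ⊆ -0-0-,-00-1,00--1
  m3 ⊆ --011,-00-1,0--11,00--1
  m4 ⊆ --100,-0-0-
  m5 ⊆ -0-0-,00--1
  m7 ⊆ 0--11,00--1
  m10 ⊆ 0101- [E]
  m11 ⊆ --011,-1-11,0--11,0101-
  m12 ⊆ --100 [E]
  m15 ⊆ -1-11,0--11
  m16 ⊆ -0-0-,1--00,1-00-,10--0,100--
  m17 ⊆ -0-0-,-00-1,1-0-1,1-00-,100--
  m18 ⊆ 10--0,100--
  m19 ⊆ --011,-00-1,1-0-1,100--
  m20 ⊆ --100,-0-0-,1--00,10--0
  m21 ⊆ -0-0- [E]
  m22 ⊆ 10--0 [E]
  m24 ⊆ 1--00,1-00-
  m25 ⊆ 1-0-1,1-00-
  m27 ⊆ --011,-1-11,1-0-1
  m28 ⊆ --100,1--00
  m31 ⊆ -1-11 [E]
E = {--100, -0-0-, -1-11, 0101-, 10--0}

5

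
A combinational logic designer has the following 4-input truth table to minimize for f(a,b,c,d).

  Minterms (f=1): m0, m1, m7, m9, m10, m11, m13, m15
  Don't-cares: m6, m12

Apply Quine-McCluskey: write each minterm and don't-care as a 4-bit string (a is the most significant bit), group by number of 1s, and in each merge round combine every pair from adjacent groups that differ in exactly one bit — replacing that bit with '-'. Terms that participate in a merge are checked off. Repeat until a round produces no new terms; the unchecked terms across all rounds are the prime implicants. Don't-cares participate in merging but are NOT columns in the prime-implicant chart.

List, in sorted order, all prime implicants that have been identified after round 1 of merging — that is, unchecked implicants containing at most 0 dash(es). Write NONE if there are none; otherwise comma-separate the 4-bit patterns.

NONE

Round 0: 0000✓ 0001✓ 0110✓ 0111✓ 1001✓ 1010✓ 1011✓ 1100✓ 1101✓ 1111✓
Round 1: -001 -111 000- 011- 1-01✓ 1-11✓ 10-1✓ 101- 11-1✓ 110-
Round 2: 1--1
PIs = {-001, -111, 000-, 011-, 1--1, 101-, 110-}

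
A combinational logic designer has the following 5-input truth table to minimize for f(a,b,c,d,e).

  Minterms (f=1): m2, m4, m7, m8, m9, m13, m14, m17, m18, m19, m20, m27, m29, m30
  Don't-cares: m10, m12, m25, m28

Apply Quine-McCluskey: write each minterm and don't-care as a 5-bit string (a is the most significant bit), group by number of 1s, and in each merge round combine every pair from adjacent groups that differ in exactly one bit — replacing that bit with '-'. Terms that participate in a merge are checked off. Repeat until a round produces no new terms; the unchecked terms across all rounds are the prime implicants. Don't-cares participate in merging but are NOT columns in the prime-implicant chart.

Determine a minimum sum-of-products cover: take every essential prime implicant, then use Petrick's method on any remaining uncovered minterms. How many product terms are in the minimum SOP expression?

size-2^0 implicants → 00010(✓)  00100(✓)  00111  01000(✓)  01001(✓)  01010(✓)  01100(✓)  01101(✓)  01110(✓)  10001(✓)  10010(✓)  10011(✓)  10100(✓)  11001(✓)  11011(✓)  11100(✓)  11101(✓)  11110(✓)
size-2^1 implicants → -0010  -0100(✓)  -1001(✓)  -1100(✓)  -1101(✓)  -1110(✓)  0-010  0-100(✓)  01-00(✓)  01-01(✓)  01-10(✓)  010-0(✓)  0100-(✓)  011-0(✓)  0110-(✓)  1-001(✓)  1-011(✓)  1-100(✓)  100-1(✓)  1001-  11-01(✓)  110-1(✓)  111-0(✓)  1110-(✓)
size-2^2 implicants → --100  -1-01  -11-0  -110-  01--0  01-0-  1-0-1
Unchecked terms (primes): --100, -0010, -1-01, -11-0, -110-, 0-010, 00111, 01--0, 01-0-, 1-0-1, 1001-
Minterm coverage:
  m2 ⊆ -0010,0-010
  m4 ⊆ --100 [E]
  m7 ⊆ 00111 [E]
  m8 ⊆ 01--0,01-0-
  m9 ⊆ -1-01,01-0-
  m13 ⊆ -1-01,-110-,01-0-
  m14 ⊆ -11-0,01--0
  m17 ⊆ 1-0-1 [E]
  m18 ⊆ -0010,1001-
  m19 ⊆ 1-0-1,1001-
  m20 ⊆ --100 [E]
  m27 ⊆ 1-0-1 [E]
  m29 ⊆ -1-01,-110-
  m30 ⊆ -11-0 [E]
E = {--100, -11-0, 00111, 1-0-1}
Petrick residual → -0010, -1-01, 01--0
Cover = cd'e' + b'c'de' + bd'e + bce' + a'b'cde + a'be' + ac'e  |cover|=7

7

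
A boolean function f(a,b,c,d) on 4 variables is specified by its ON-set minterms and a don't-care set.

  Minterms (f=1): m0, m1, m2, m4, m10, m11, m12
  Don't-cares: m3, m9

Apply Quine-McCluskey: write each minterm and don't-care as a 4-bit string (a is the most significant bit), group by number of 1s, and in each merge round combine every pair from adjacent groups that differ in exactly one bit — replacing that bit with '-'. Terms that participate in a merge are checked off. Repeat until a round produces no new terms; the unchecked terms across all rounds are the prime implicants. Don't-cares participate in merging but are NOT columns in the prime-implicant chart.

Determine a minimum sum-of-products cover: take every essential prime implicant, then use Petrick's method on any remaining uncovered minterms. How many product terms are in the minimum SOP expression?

3

Round 0: 0000✓ 0001✓ 0010✓ 0011✓ 0100✓ 1001✓ 1010✓ 1011✓ 1100✓
Round 1: -001✓ -010✓ -011✓ -100 0-00 00-0✓ 00-1✓ 000-✓ 001-✓ 10-1✓ 101-✓
Round 2: -0-1 -01- 00--
PIs = {-0-1, -01-, -100, 0-00, 00--}
Coverage chart:
  m0: 0-00,00--
  m1: -0-1,00--
  m2: -01-,00--
  m4: -100,0-00
  m10: -01- ←essential
  m11: -0-1,-01-
  m12: -100 ←essential
Essential: -01-, -100
Petrick residual → 00--
Min cover (3 terms): b'c + bc'd' + a'b'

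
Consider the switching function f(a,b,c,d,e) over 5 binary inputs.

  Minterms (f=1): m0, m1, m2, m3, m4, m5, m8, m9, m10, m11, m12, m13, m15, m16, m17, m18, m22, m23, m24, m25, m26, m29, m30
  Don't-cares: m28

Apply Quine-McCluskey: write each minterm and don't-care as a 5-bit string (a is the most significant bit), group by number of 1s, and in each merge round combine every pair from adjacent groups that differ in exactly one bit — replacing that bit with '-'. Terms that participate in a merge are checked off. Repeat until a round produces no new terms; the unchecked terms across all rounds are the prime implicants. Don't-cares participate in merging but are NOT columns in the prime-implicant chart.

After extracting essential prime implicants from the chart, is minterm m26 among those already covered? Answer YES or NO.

NO

size-2^0 implicants → 00000(✓)  00001(✓)  00010(✓)  00011(✓)  00100(✓)  00101(✓)  01000(✓)  01001(✓)  01010(✓)  01011(✓)  01100(✓)  01101(✓)  01111(✓)  10000(✓)  10001(✓)  10010(✓)  10110(✓)  10111(✓)  11000(✓)  11001(✓)  11010(✓)  11100(✓)  11101(✓)  11110(✓)
size-2^1 implicants → -0000(✓)  -0001(✓)  -0010(✓)  -1000(✓)  -1001(✓)  -1010(✓)  -1100(✓)  -1101(✓)  0-000(✓)  0-001(✓)  0-010(✓)  0-011(✓)  0-100(✓)  0-101(✓)  00-00(✓)  00-01(✓)  000-0(✓)  000-1(✓)  0000-(✓)  0001-(✓)  0010-(✓)  01-00(✓)  01-01(✓)  01-11(✓)  010-0(✓)  010-1(✓)  0100-(✓)  0101-(✓)  011-1(✓)  0110-(✓)  1-000(✓)  1-001(✓)  1-010(✓)  1-110(✓)  10-10(✓)  100-0(✓)  1000-(✓)  1011-  11-00(✓)  11-01(✓)  11-10(✓)  110-0(✓)  1100-(✓)  111-0(✓)  1110-(✓)
size-2^2 implicants → --000(✓)  --001(✓)  --010(✓)  -00-0(✓)  -000-(✓)  -1-00(✓)  -1-01(✓)  -10-0(✓)  -100-(✓)  -110-(✓)  0--00(✓)  0--01(✓)  0-0-0(✓)  0-0-1(✓)  0-00-(✓)  0-01-(✓)  0-10-(✓)  00-0-(✓)  000--(✓)  01--1  01-0-(✓)  010--(✓)  1--10  1-0-0(✓)  1-00-(✓)  11--0  11-0-(✓)
size-2^3 implicants → --0-0  --00-  -1-0-  0--0-  0-0--
Unchecked terms (primes): --0-0, --00-, -1-0-, 0--0-, 0-0--, 01--1, 1--10, 1011-, 11--0
Minterm coverage:
  m0 ⊆ --0-0,--00-,0--0-,0-0--
  m1 ⊆ --00-,0--0-,0-0--
  m2 ⊆ --0-0,0-0--
  m3 ⊆ 0-0-- [E]
  m4 ⊆ 0--0- [E]
  m5 ⊆ 0--0- [E]
  m8 ⊆ --0-0,--00-,-1-0-,0--0-,0-0--
  m9 ⊆ --00-,-1-0-,0--0-,0-0--,01--1
  m10 ⊆ --0-0,0-0--
  m11 ⊆ 0-0--,01--1
  m12 ⊆ -1-0-,0--0-
  m13 ⊆ -1-0-,0--0-,01--1
  m15 ⊆ 01--1 [E]
  m16 ⊆ --0-0,--00-
  m17 ⊆ --00- [E]
  m18 ⊆ --0-0,1--10
  m22 ⊆ 1--10,1011-
  m23 ⊆ 1011- [E]
  m24 ⊆ --0-0,--00-,-1-0-,11--0
  m25 ⊆ --00-,-1-0-
  m26 ⊆ --0-0,1--10,11--0
  m29 ⊆ -1-0- [E]
  m30 ⊆ 1--10,11--0
E = {--00-, -1-0-, 0--0-, 0-0--, 01--1, 1011-}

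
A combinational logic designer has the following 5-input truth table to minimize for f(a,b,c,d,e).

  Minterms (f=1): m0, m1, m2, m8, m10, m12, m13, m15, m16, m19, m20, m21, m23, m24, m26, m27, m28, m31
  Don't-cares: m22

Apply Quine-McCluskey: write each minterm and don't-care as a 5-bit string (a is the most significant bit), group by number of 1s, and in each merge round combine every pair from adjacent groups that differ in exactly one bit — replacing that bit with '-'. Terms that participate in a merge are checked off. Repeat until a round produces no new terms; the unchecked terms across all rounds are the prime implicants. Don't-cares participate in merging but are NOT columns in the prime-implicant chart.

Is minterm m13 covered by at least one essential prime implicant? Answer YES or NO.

size-2^0 implicants → 00000(✓)  00001(✓)  00010(✓)  01000(✓)  01010(✓)  01100(✓)  01101(✓)  01111(✓)  10000(✓)  10011(✓)  10100(✓)  10101(✓)  10110(✓)  10111(✓)  11000(✓)  11010(✓)  11011(✓)  11100(✓)  11111(✓)
size-2^1 implicants → -0000(✓)  -1000(✓)  -1010(✓)  -1100(✓)  -1111  0-000(✓)  0-010(✓)  000-0(✓)  0000-  01-00(✓)  010-0(✓)  011-1  0110-  1-000(✓)  1-011(✓)  1-100(✓)  1-111(✓)  10-00(✓)  10-11(✓)  101-0(✓)  101-1(✓)  1010-(✓)  1011-(✓)  11-00(✓)  11-11(✓)  110-0(✓)  1101-
size-2^2 implicants → --000  -1-00  -10-0  0-0-0  1--00  1--11  101--
Unchecked terms (primes): --000, -1-00, -10-0, -1111, 0-0-0, 0000-, 011-1, 0110-, 1--00, 1--11, 101--, 1101-
Minterm coverage:
  m0 ⊆ --000,0-0-0,0000-
  m1 ⊆ 0000- [E]
  m2 ⊆ 0-0-0 [E]
  m8 ⊆ --000,-1-00,-10-0,0-0-0
  m10 ⊆ -10-0,0-0-0
  m12 ⊆ -1-00,0110-
  m13 ⊆ 011-1,0110-
  m15 ⊆ -1111,011-1
  m16 ⊆ --000,1--00
  m19 ⊆ 1--11 [E]
  m20 ⊆ 1--00,101--
  m21 ⊆ 101-- [E]
  m23 ⊆ 1--11,101--
  m24 ⊆ --000,-1-00,-10-0,1--00
  m26 ⊆ -10-0,1101-
  m27 ⊆ 1--11,1101-
  m28 ⊆ -1-00,1--00
  m31 ⊆ -1111,1--11
E = {0-0-0, 0000-, 1--11, 101--}

NO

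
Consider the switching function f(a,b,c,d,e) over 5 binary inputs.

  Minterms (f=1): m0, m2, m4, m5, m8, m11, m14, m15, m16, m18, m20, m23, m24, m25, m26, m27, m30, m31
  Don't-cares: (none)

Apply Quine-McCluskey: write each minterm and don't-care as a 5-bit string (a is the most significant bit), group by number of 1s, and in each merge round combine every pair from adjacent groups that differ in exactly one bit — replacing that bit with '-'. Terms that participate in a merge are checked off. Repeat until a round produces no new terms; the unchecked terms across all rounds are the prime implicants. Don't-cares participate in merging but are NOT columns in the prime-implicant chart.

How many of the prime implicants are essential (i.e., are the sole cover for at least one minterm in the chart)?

8

size-2^0 implicants → 00000(✓)  00010(✓)  00100(✓)  00101(✓)  01000(✓)  01011(✓)  01110(✓)  01111(✓)  10000(✓)  10010(✓)  10100(✓)  10111(✓)  11000(✓)  11001(✓)  11010(✓)  11011(✓)  11110(✓)  11111(✓)
size-2^1 implicants → -0000(✓)  -0010(✓)  -0100(✓)  -1000(✓)  -1011(✓)  -1110(✓)  -1111(✓)  0-000(✓)  00-00(✓)  000-0(✓)  0010-  01-11(✓)  0111-(✓)  1-000(✓)  1-010(✓)  1-111  10-00(✓)  100-0(✓)  11-10(✓)  11-11(✓)  110-0(✓)  110-1(✓)  1100-(✓)  1101-(✓)  1111-(✓)
size-2^2 implicants → --000  -0-00  -00-0  -1-11  -111-  1-0-0  11-1-  110--
Unchecked terms (primes): --000, -0-00, -00-0, -1-11, -111-, 0010-, 1-0-0, 1-111, 11-1-, 110--
Minterm coverage:
  m0 ⊆ --000,-0-00,-00-0
  m2 ⊆ -00-0 [E]
  m4 ⊆ -0-00,0010-
  m5 ⊆ 0010- [E]
  m8 ⊆ --000 [E]
  m11 ⊆ -1-11 [E]
  m14 ⊆ -111- [E]
  m15 ⊆ -1-11,-111-
  m16 ⊆ --000,-0-00,-00-0,1-0-0
  m18 ⊆ -00-0,1-0-0
  m20 ⊆ -0-00 [E]
  m23 ⊆ 1-111 [E]
  m24 ⊆ --000,1-0-0,110--
  m25 ⊆ 110-- [E]
  m26 ⊆ 1-0-0,11-1-,110--
  m27 ⊆ -1-11,11-1-,110--
  m30 ⊆ -111-,11-1-
  m31 ⊆ -1-11,-111-,1-111,11-1-
E = {--000, -0-00, -00-0, -1-11, -111-, 0010-, 1-111, 110--}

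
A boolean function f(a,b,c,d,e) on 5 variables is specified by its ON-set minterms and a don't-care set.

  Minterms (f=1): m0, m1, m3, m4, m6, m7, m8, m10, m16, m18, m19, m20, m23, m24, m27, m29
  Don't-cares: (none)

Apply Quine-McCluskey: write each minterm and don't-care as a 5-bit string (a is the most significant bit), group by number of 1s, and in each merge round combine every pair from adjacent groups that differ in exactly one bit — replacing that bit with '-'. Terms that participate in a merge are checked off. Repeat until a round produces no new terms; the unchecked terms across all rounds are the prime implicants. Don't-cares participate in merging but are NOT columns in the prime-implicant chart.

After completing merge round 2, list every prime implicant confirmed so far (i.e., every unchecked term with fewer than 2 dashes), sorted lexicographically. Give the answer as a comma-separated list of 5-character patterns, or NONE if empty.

000-1, 0000-, 001-0, 0011-, 010-0, 1-011, 100-0, 1001-, 11101

size-2^0 implicants → 00000(✓)  00001(✓)  00011(✓)  00100(✓)  00110(✓)  00111(✓)  01000(✓)  01010(✓)  10000(✓)  10010(✓)  10011(✓)  10100(✓)  10111(✓)  11000(✓)  11011(✓)  11101
size-2^1 implicants → -0000(✓)  -0011(✓)  -0100(✓)  -0111(✓)  -1000(✓)  0-000(✓)  00-00(✓)  00-11(✓)  000-1  0000-  001-0  0011-  010-0  1-000(✓)  1-011  10-00(✓)  10-11(✓)  100-0  1001-
size-2^2 implicants → --000  -0-00  -0-11
Unchecked terms (primes): --000, -0-00, -0-11, 000-1, 0000-, 001-0, 0011-, 010-0, 1-011, 100-0, 1001-, 11101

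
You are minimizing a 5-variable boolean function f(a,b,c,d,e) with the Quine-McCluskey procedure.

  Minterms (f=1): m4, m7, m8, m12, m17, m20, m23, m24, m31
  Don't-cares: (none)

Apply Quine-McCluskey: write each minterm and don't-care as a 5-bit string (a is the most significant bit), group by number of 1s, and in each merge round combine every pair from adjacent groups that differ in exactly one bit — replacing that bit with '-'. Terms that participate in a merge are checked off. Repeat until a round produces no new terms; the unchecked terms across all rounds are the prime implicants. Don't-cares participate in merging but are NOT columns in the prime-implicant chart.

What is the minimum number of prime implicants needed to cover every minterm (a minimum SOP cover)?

[col 0] 00100*, 00111*, 01000*, 01100*, 10001, 10100*, 10111*, 11000*, 11111*
[col 1] -0100, -0111, -1000, 0-100, 01-00, 1-111
Prime implicants: -0100, -0111, -1000, 0-100, 01-00, 1-111, 10001
PI chart (minterm → PIs covering it):
  4 | -0100,0-100
  7 | -0111  (sole → essential)
  8 | -1000,01-00
  12 | 0-100,01-00
  17 | 10001  (sole → essential)
  20 | -0100  (sole → essential)
  23 | -0111,1-111
  24 | -1000  (sole → essential)
  31 | 1-111  (sole → essential)
Essential prime implicants: -0100, -0111, -1000, 1-111, 10001
Petrick residual → 0-100
Minimum SOP uses 6 PIs: b'cd'e' + b'cde + bc'd'e' + a'cd'e' + acde + ab'c'd'e

6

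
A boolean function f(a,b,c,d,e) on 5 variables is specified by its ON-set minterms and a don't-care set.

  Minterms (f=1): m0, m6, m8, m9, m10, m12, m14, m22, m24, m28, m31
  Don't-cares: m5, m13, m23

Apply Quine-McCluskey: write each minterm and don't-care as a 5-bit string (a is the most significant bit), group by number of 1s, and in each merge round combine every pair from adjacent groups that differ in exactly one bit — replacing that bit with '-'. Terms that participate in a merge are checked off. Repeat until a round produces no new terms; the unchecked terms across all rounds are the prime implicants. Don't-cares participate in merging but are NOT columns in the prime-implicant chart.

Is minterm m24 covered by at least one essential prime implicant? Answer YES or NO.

YES

size-2^0 implicants → 00000(✓)  00101(✓)  00110(✓)  01000(✓)  01001(✓)  01010(✓)  01100(✓)  01101(✓)  01110(✓)  10110(✓)  10111(✓)  11000(✓)  11100(✓)  11111(✓)
size-2^1 implicants → -0110  -1000(✓)  -1100(✓)  0-000  0-101  0-110  01-00(✓)  01-01(✓)  01-10(✓)  010-0(✓)  0100-(✓)  011-0(✓)  0110-(✓)  1-111  1011-  11-00(✓)
size-2^2 implicants → -1-00  01--0  01-0-
Unchecked terms (primes): -0110, -1-00, 0-000, 0-101, 0-110, 01--0, 01-0-, 1-111, 1011-
Minterm coverage:
  m0 ⊆ 0-000 [E]
  m6 ⊆ -0110,0-110
  m8 ⊆ -1-00,0-000,01--0,01-0-
  m9 ⊆ 01-0- [E]
  m10 ⊆ 01--0 [E]
  m12 ⊆ -1-00,01--0,01-0-
  m14 ⊆ 0-110,01--0
  m22 ⊆ -0110,1011-
  m24 ⊆ -1-00 [E]
  m28 ⊆ -1-00 [E]
  m31 ⊆ 1-111 [E]
E = {-1-00, 0-000, 01--0, 01-0-, 1-111}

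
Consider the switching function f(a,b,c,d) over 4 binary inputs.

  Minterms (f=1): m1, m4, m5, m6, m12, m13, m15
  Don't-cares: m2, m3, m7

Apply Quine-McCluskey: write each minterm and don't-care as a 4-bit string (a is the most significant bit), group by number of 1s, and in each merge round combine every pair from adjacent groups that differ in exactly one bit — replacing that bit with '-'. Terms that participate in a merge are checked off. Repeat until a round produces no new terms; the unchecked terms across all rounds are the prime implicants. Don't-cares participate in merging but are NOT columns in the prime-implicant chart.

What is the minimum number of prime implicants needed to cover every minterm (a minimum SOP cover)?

4

[col 0] 0001*, 0010*, 0011*, 0100*, 0101*, 0110*, 0111*, 1100*, 1101*, 1111*
[col 1] -100*, -101*, -111*, 0-01*, 0-10*, 0-11*, 00-1*, 001-*, 01-0*, 01-1*, 010-*, 011-*, 11-1*, 110-*
[col 2] -1-1, -10-, 0--1, 0-1-, 01--
Prime implicants: -1-1, -10-, 0--1, 0-1-, 01--
PI chart (minterm → PIs covering it):
  1 | 0--1  (sole → essential)
  4 | -10-,01--
  5 | -1-1,-10-,0--1,01--
  6 | 0-1-,01--
  12 | -10-  (sole → essential)
  13 | -1-1,-10-
  15 | -1-1  (sole → essential)
Essential prime implicants: -1-1, -10-, 0--1
Petrick residual → 0-1-
Minimum SOP uses 4 PIs: bd + bc' + a'd + a'c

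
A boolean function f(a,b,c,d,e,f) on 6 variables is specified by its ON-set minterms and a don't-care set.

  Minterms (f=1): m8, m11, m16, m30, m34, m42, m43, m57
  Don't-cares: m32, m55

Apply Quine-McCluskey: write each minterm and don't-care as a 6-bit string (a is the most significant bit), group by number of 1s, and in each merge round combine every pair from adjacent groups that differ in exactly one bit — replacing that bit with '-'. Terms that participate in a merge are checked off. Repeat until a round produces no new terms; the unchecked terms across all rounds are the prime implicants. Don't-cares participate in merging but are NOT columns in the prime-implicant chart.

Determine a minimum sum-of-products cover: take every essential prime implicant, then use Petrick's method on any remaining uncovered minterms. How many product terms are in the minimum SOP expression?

Round 0: 001000 001011✓ 010000 011110 100000✓ 100010✓ 101010✓ 101011✓ 110111 111001
Round 1: -01011 10-010 1000-0 10101-
PIs = {-01011, 001000, 010000, 011110, 10-010, 1000-0, 10101-, 110111, 111001}
Coverage chart:
  m8: 001000 ←essential
  m11: -01011 ←essential
  m16: 010000 ←essential
  m30: 011110 ←essential
  m34: 10-010,1000-0
  m42: 10-010,10101-
  m43: -01011,10101-
  m57: 111001 ←essential
Essential: -01011, 001000, 010000, 011110, 111001
Petrick residual → 10-010
Min cover (6 terms): b'cd'ef + a'b'cd'e'f' + a'bc'd'e'f' + a'bcdef' + ab'd'ef' + abcd'e'f

6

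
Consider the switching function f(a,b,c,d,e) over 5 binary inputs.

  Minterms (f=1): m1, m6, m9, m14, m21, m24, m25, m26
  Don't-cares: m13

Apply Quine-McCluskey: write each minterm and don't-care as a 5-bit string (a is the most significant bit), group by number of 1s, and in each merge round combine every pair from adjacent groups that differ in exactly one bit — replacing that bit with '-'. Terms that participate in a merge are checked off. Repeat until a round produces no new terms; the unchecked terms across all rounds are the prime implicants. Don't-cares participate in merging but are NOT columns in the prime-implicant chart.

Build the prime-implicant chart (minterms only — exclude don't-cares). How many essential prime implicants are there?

size-2^0 implicants → 00001(✓)  00110(✓)  01001(✓)  01101(✓)  01110(✓)  10101  11000(✓)  11001(✓)  11010(✓)
size-2^1 implicants → -1001  0-001  0-110  01-01  110-0  1100-
Unchecked terms (primes): -1001, 0-001, 0-110, 01-01, 10101, 110-0, 1100-
Minterm coverage:
  m1 ⊆ 0-001 [E]
  m6 ⊆ 0-110 [E]
  m9 ⊆ -1001,0-001,01-01
  m14 ⊆ 0-110 [E]
  m21 ⊆ 10101 [E]
  m24 ⊆ 110-0,1100-
  m25 ⊆ -1001,1100-
  m26 ⊆ 110-0 [E]
E = {0-001, 0-110, 10101, 110-0}

4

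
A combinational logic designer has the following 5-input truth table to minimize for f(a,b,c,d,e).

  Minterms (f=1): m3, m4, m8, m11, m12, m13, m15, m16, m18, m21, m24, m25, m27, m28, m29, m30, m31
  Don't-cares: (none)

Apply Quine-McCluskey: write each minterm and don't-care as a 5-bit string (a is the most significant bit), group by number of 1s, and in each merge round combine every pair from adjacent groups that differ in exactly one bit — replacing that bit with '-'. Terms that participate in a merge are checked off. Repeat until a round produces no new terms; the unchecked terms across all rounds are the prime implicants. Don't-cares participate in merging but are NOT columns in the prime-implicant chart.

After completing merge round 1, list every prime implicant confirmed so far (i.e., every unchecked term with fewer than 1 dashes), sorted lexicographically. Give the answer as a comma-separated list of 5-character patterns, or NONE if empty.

size-2^0 implicants → 00011(✓)  00100(✓)  01000(✓)  01011(✓)  01100(✓)  01101(✓)  01111(✓)  10000(✓)  10010(✓)  10101(✓)  11000(✓)  11001(✓)  11011(✓)  11100(✓)  11101(✓)  11110(✓)  11111(✓)
size-2^1 implicants → -1000(✓)  -1011(✓)  -1100(✓)  -1101(✓)  -1111(✓)  0-011  0-100  01-00(✓)  01-11(✓)  011-1(✓)  0110-(✓)  1-000  1-101  100-0  11-00(✓)  11-01(✓)  11-11(✓)  110-1(✓)  1100-(✓)  111-0(✓)  111-1(✓)  1110-(✓)  1111-(✓)
size-2^2 implicants → -1-00  -1-11  -11-1  -110-  11--1  11-0-  111--
Unchecked terms (primes): -1-00, -1-11, -11-1, -110-, 0-011, 0-100, 1-000, 1-101, 100-0, 11--1, 11-0-, 111--

NONE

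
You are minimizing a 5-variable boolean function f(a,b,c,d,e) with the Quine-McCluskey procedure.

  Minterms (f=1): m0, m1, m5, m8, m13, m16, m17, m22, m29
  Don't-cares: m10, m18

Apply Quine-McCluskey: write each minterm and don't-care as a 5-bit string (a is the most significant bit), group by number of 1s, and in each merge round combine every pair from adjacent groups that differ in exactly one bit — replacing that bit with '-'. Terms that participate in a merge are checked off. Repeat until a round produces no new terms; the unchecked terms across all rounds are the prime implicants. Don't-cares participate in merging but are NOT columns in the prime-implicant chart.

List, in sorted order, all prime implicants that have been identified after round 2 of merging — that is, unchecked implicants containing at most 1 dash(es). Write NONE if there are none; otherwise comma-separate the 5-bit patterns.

size-2^0 implicants → 00000(✓)  00001(✓)  00101(✓)  01000(✓)  01010(✓)  01101(✓)  10000(✓)  10001(✓)  10010(✓)  10110(✓)  11101(✓)
size-2^1 implicants → -0000(✓)  -0001(✓)  -1101  0-000  0-101  00-01  0000-(✓)  010-0  10-10  100-0  1000-(✓)
size-2^2 implicants → -000-
Unchecked terms (primes): -000-, -1101, 0-000, 0-101, 00-01, 010-0, 10-10, 100-0

-1101, 0-000, 0-101, 00-01, 010-0, 10-10, 100-0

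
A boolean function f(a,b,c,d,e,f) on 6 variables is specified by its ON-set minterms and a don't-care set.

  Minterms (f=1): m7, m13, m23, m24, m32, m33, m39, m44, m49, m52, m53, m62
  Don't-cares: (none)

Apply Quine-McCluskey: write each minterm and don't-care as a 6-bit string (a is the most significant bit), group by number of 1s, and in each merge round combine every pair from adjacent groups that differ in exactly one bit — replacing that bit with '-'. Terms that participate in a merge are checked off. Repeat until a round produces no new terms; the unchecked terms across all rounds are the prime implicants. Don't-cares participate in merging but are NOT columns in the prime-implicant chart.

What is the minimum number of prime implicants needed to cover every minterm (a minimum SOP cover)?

9

[col 0] 000111*, 001101, 010111*, 011000, 100000*, 100001*, 100111*, 101100, 110001*, 110100*, 110101*, 111110
[col 1] -00111, 0-0111, 1-0001, 10000-, 110-01, 11010-
Prime implicants: -00111, 0-0111, 001101, 011000, 1-0001, 10000-, 101100, 110-01, 11010-, 111110
PI chart (minterm → PIs covering it):
  7 | -00111,0-0111
  13 | 001101  (sole → essential)
  23 | 0-0111  (sole → essential)
  24 | 011000  (sole → essential)
  32 | 10000-  (sole → essential)
  33 | 1-0001,10000-
  39 | -00111  (sole → essential)
  44 | 101100  (sole → essential)
  49 | 1-0001,110-01
  52 | 11010-  (sole → essential)
  53 | 110-01,11010-
  62 | 111110  (sole → essential)
Essential prime implicants: -00111, 0-0111, 001101, 011000, 10000-, 101100, 11010-, 111110
Petrick residual → 1-0001
Minimum SOP uses 9 PIs: b'c'def + a'c'def + a'b'cde'f + a'bcd'e'f' + ac'd'e'f + ab'c'd'e' + ab'cde'f' + abc'de' + abcdef'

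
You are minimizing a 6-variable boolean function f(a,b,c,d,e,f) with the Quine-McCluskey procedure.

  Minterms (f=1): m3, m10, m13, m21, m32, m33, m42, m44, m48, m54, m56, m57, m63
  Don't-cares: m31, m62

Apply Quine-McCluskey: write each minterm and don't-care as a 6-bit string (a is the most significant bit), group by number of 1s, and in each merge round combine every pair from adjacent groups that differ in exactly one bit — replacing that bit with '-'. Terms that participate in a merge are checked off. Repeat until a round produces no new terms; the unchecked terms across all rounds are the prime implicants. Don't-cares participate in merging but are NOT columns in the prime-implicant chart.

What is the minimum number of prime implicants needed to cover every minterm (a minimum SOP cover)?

[col 0] 000011, 001010*, 001101, 010101, 011111*, 100000*, 100001*, 101010*, 101100, 110000*, 110110*, 111000*, 111001*, 111110*, 111111*
[col 1] -01010, -11111, 1-0000, 10000-, 11-000, 11-110, 11100-, 11111-
Prime implicants: -01010, -11111, 000011, 001101, 010101, 1-0000, 10000-, 101100, 11-000, 11-110, 11100-, 11111-
PI chart (minterm → PIs covering it):
  3 | 000011  (sole → essential)
  10 | -01010  (sole → essential)
  13 | 001101  (sole → essential)
  21 | 010101  (sole → essential)
  32 | 1-0000,10000-
  33 | 10000-  (sole → essential)
  42 | -01010  (sole → essential)
  44 | 101100  (sole → essential)
  48 | 1-0000,11-000
  54 | 11-110  (sole → essential)
  56 | 11-000,11100-
  57 | 11100-  (sole → essential)
  63 | -11111,11111-
Essential prime implicants: -01010, 000011, 001101, 010101, 10000-, 101100, 11-110, 11100-
Petrick residual → -11111, 1-0000
Minimum SOP uses 10 PIs: b'cd'ef' + bcdef + a'b'c'd'ef + a'b'cde'f + a'bc'de'f + ac'd'e'f' + ab'c'd'e' + ab'cde'f' + abdef' + abcd'e'

10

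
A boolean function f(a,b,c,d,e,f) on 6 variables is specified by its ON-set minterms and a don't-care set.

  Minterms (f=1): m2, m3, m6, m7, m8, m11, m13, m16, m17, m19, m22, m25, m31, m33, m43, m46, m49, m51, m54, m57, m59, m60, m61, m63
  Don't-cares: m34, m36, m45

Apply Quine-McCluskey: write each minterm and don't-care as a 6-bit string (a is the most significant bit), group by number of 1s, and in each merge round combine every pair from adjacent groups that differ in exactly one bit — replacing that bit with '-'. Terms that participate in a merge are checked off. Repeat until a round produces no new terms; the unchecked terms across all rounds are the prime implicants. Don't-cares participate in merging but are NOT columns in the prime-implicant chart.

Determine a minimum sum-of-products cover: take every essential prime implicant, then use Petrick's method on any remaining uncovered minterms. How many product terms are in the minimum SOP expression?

[col 0] 000010*, 000011*, 000110*, 000111*, 001000, 001011*, 001101*, 010000*, 010001*, 010011*, 010110*, 011001*, 011111*, 100001*, 100010*, 100100, 101011*, 101101*, 101110, 110001*, 110011*, 110110*, 111001*, 111011*, 111100*, 111101*, 111111*
[col 1] -00010, -01011, -01101, -10001*, -10011*, -10110, -11001*, -11111, 0-0011, 0-0110, 00-011, 000-10*, 000-11*, 00001-*, 00011-*, 01-001*, 0100-1*, 01000-, 1-0001, 1-1011, 1-1101, 11-001*, 11-011*, 1100-1*, 111-01*, 111-11*, 1110-1*, 1111-1*, 11110-
[col 2] -1-001, -100-1, 000-1-, 11-0-1, 111--1
Prime implicants: -00010, -01011, -01101, -1-001, -100-1, -10110, -11111, 0-0011, 0-0110, 00-011, 000-1-, 001000, 01000-, 1-0001, 1-1011, 1-1101, 100100, 101110, 11-0-1, 111--1, 11110-
PI chart (minterm → PIs covering it):
  2 | -00010,000-1-
  3 | 0-0011,00-011,000-1-
  6 | 0-0110,000-1-
  7 | 000-1-  (sole → essential)
  8 | 001000  (sole → essential)
  11 | -01011,00-011
  13 | -01101  (sole → essential)
  16 | 01000-  (sole → essential)
  17 | -1-001,-100-1,01000-
  19 | -100-1,0-0011
  22 | -10110,0-0110
  25 | -1-001  (sole → essential)
  31 | -11111  (sole → essential)
  33 | 1-0001  (sole → essential)
  43 | -01011,1-1011
  46 | 101110  (sole → essential)
  49 | -1-001,-100-1,1-0001,11-0-1
  51 | -100-1,11-0-1
  54 | -10110  (sole → essential)
  57 | -1-001,11-0-1,111--1
  59 | 1-1011,11-0-1,111--1
  60 | 11110-  (sole → essential)
  61 | 1-1101,111--1,11110-
  63 | -11111,111--1
Essential prime implicants: -01101, -1-001, -10110, -11111, 000-1-, 001000, 01000-, 1-0001, 101110, 11110-
Petrick residual → -01011, -100-1, 1-1011
Minimum SOP uses 13 PIs: b'cd'ef + b'cde'f + bd'e'f + bc'd'f + bc'def' + bcdef + a'b'c'e + a'b'cd'e'f' + a'bc'd'e' + ac'd'e'f + acd'ef + ab'cdef' + abcde'

13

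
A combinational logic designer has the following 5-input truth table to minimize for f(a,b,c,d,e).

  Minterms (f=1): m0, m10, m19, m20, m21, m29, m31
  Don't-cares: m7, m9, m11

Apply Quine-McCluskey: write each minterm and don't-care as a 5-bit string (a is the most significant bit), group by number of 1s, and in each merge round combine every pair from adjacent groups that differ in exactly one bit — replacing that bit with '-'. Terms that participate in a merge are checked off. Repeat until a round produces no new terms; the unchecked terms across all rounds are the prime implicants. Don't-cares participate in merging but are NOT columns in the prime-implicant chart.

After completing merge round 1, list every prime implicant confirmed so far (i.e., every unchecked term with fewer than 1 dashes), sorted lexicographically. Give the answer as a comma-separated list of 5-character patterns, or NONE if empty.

00000, 00111, 10011

Round 0: 00000 00111 01001✓ 01010✓ 01011✓ 10011 10100✓ 10101✓ 11101✓ 11111✓
Round 1: 010-1 0101- 1-101 1010- 111-1
PIs = {00000, 00111, 010-1, 0101-, 1-101, 10011, 1010-, 111-1}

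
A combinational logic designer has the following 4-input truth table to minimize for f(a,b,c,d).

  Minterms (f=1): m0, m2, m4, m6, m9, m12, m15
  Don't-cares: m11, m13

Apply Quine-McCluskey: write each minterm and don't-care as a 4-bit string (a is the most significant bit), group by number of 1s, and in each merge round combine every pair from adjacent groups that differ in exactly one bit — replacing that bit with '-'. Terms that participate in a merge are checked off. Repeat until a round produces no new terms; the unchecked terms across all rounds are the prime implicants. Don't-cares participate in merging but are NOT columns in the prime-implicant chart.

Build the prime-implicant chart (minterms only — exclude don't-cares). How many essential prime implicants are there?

size-2^0 implicants → 0000(✓)  0010(✓)  0100(✓)  0110(✓)  1001(✓)  1011(✓)  1100(✓)  1101(✓)  1111(✓)
size-2^1 implicants → -100  0-00(✓)  0-10(✓)  00-0(✓)  01-0(✓)  1-01(✓)  1-11(✓)  10-1(✓)  11-1(✓)  110-
size-2^2 implicants → 0--0  1--1
Unchecked terms (primes): -100, 0--0, 1--1, 110-
Minterm coverage:
  m0 ⊆ 0--0 [E]
  m2 ⊆ 0--0 [E]
  m4 ⊆ -100,0--0
  m6 ⊆ 0--0 [E]
  m9 ⊆ 1--1 [E]
  m12 ⊆ -100,110-
  m15 ⊆ 1--1 [E]
E = {0--0, 1--1}

2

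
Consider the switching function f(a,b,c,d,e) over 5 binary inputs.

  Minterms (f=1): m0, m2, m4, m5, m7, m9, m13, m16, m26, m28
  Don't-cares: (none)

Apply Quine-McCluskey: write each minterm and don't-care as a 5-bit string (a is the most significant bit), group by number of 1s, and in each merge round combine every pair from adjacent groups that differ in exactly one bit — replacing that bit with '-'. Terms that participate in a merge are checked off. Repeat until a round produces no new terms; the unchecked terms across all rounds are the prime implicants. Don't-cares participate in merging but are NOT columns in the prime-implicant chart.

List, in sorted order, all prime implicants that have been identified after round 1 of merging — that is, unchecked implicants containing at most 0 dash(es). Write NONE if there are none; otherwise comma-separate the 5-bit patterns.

Round 0: 00000✓ 00010✓ 00100✓ 00101✓ 00111✓ 01001✓ 01101✓ 10000✓ 11010 11100
Round 1: -0000 0-101 00-00 000-0 001-1 0010- 01-01
PIs = {-0000, 0-101, 00-00, 000-0, 001-1, 0010-, 01-01, 11010, 11100}

11010, 11100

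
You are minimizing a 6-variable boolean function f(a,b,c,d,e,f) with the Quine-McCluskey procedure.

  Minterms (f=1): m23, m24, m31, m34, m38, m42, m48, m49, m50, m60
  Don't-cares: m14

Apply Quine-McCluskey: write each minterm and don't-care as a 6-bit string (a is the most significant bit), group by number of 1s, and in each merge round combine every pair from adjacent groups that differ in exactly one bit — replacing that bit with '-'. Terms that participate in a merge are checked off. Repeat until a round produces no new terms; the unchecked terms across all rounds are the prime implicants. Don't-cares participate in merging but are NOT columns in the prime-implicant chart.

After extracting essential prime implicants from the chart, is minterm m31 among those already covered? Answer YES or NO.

YES

[col 0] 001110, 010111*, 011000, 011111*, 100010*, 100110*, 101010*, 110000*, 110001*, 110010*, 111100
[col 1] 01-111, 1-0010, 10-010, 100-10, 1100-0, 11000-
Prime implicants: 001110, 01-111, 011000, 1-0010, 10-010, 100-10, 1100-0, 11000-, 111100
PI chart (minterm → PIs covering it):
  23 | 01-111  (sole → essential)
  24 | 011000  (sole → essential)
  31 | 01-111  (sole → essential)
  34 | 1-0010,10-010,100-10
  38 | 100-10  (sole → essential)
  42 | 10-010  (sole → essential)
  48 | 1100-0,11000-
  49 | 11000-  (sole → essential)
  50 | 1-0010,1100-0
  60 | 111100  (sole → essential)
Essential prime implicants: 01-111, 011000, 10-010, 100-10, 11000-, 111100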